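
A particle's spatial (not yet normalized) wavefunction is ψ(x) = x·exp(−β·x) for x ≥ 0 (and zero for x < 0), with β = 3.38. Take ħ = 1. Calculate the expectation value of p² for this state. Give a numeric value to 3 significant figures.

11.4

p² ψ = −ħ² d²ψ/dx²; ⟨p²⟩ = −ħ² ∫ ψ*·ψ'' dx / ∫|ψ|² dx.
Differentiate x·exp(−β·x) with the product rule; every integrand then reduces to terms xʲ·e^(−2βx) on [0, ∞), with ∫₀^∞ xʲ·e^(−2βx) dx = j!/(2β)^(j+1).
State is unnormalized: ∫|ψ|² dx = 0.0064743, and ∫ψ*·(−ħ² ψ'') dx = 0.073964, so ⟨p²⟩ = 0.073964 / 0.0064743.
⟨p²⟩ = 11.424.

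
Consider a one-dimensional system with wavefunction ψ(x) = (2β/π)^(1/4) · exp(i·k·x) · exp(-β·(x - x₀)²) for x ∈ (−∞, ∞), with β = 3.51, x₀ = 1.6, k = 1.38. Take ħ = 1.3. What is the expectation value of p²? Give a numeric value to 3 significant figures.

p² ψ = −ħ² d²ψ/dx²; ⟨p²⟩ = −ħ² ∫ ψ*·ψ'' dx.
Gaussian moments (u = x − x₀): ∫u^(2j)·e^(−2βu²) du = (2j−1)!!/(4β)^j · √(π/(2β)), odd powers integrate to 0; here √(π/(2β)) = 0.66897. Derivatives: ψ′ = (ik − 2βu)·ψ, ψ″ = ((ik − 2βu)² − 2β)·ψ; the odd-in-u pieces drop out.
⟨p²⟩ = 9.1503.

9.15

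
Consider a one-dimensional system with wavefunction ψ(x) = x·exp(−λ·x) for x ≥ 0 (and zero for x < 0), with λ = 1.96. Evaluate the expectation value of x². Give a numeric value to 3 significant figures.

0.781

⟨x²⟩ = ∫ x²·|ψ|² dx / ∫|ψ|² dx (integrals over the domain).
Every integrand reduces to terms xʲ·e^(−2λx) on [0, ∞); use ∫₀^∞ xʲ·e^(−2λx) dx = j!/(2λ)^(j+1).
State is unnormalized: ∫|ψ|² dx = 0.033203, and ∫ψ*·x²·ψ dx = 0.025929, so ⟨x²⟩ = 0.025929 / 0.033203.
⟨x²⟩ = 0.78092.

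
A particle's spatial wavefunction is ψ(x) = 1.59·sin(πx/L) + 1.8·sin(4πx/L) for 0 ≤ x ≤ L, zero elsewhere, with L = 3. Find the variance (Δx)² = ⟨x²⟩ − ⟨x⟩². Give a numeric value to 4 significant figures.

Compute ⟨x⟩ and ⟨x²⟩ separately, then (Δx)² = ⟨x²⟩ − ⟨x⟩².
On 0 ≤ x ≤ L (j ≠ l): ∫sin²(jπx/L) dx = L/2, ∫sin(jπx/L)·sin(lπx/L) dx = 0; diagonal moments ∫x·sin²(jπx/L) dx = L²/4, ∫x²·sin²(jπx/L) dx = L³·(1/6 − 1/(4j²π²)); cross terms ∫x·sin(jπx/L)·sin(lπx/L) dx = 0 for j + l even and −4jlL²/(π²(j² − l²)²) for j + l odd, ∫x²·sin(jπx/L)·sin(lπx/L) dx = (−1)^(j+l)·4jlL³/(π²(j² − l²)²); higher powers the same way via product-to-sum and parts.
Normalization: ∫|ψ|² dx = 8.6522.
⟨x⟩ = 1.4571 and ⟨x²⟩ = 2.6555.
(Δx)² = 2.6555 − (1.4571)² = 0.53232.

0.5323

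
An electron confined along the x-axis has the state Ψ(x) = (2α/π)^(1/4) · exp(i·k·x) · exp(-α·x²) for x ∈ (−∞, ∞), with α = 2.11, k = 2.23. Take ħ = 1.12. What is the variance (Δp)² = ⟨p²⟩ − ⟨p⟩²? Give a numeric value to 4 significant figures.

Compute ⟨p⟩ and ⟨p²⟩ separately; (Δp)² = ⟨p²⟩ − ⟨p⟩².
Gaussian moments: ∫x^(2j)·e^(−2αx²) dx = (2j−1)!!/(4α)^j · √(π/(2α)), odd powers integrate to 0; here √(π/(2α)) = 0.86282. Derivatives: Ψ′ = (ik − 2αx)·Ψ, Ψ″ = ((ik − 2αx)² − 2α)·Ψ; the odd-in-x pieces drop out.
⟨p⟩ = 2.4976 and ⟨p²⟩ = 8.8848.
(Δp)² = 8.8848 − (2.4976)² = 2.6468.

2.647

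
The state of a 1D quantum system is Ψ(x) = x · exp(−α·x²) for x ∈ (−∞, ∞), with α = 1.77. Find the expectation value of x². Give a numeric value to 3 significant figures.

⟨x²⟩ = ∫ x²·|Ψ|² dx / ∫|Ψ|² dx (integrals over the domain).
Expand each integrand as polynomial × e^(−2αx²) and use ∫x^(2j)·e^(−2αx²) dx = (2j−1)!!/(4α)^j · √(π/(2α)), odd powers → 0; here √(π/(2α)) = 0.94205.
State is unnormalized: ∫|Ψ|² dx = 0.13306, and ∫Ψ*·x²·Ψ dx = 0.056380, so ⟨x²⟩ = 0.056380 / 0.13306.
⟨x²⟩ = 0.42373.

0.424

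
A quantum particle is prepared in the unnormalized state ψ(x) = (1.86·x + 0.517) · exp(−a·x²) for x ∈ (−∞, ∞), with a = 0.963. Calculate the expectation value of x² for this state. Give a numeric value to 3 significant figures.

0.660

⟨x²⟩ = ∫ x²·|ψ|² dx / ∫|ψ|² dx (integrals over the domain).
Expand each integrand as polynomial × e^(−2ax²) and use ∫x^(2j)·e^(−2ax²) dx = (2j−1)!!/(4a)^j · √(π/(2a)), odd powers → 0; here √(π/(2a)) = 1.2772.
State is unnormalized: ∫|ψ|² dx = 1.4884, and ∫ψ*·x²·ψ dx = 0.98197, so ⟨x²⟩ = 0.98197 / 1.4884.
⟨x²⟩ = 0.65974.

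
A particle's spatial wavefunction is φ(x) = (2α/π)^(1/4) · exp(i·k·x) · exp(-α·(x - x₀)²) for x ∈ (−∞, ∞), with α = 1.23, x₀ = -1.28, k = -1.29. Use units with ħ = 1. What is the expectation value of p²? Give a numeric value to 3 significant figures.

2.89

p² φ = −ħ² d²φ/dx²; ⟨p²⟩ = −ħ² ∫ φ*·φ'' dx.
Gaussian moments (u = x − x₀): ∫u^(2j)·e^(−2αu²) du = (2j−1)!!/(4α)^j · √(π/(2α)), odd powers integrate to 0; here √(π/(2α)) = 1.1301. Derivatives: φ′ = (ik − 2αu)·φ, φ″ = ((ik − 2αu)² − 2α)·φ; the odd-in-u pieces drop out.
⟨p²⟩ = 2.8941.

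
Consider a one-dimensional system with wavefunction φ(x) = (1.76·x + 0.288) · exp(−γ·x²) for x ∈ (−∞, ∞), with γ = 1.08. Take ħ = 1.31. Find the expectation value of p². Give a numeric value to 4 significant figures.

5.176

p² φ = −ħ² d²φ/dx²; ⟨p²⟩ = −ħ² ∫ φ*·φ'' dx / ∫|φ|² dx.
Expand each integrand as polynomial × e^(−2γx²) and use ∫x^(2j)·e^(−2γx²) dx = (2j−1)!!/(4γ)^j · √(π/(2γ)), odd powers → 0; here √(π/(2γ)) = 1.2060. Differentiate with the product rule, d/dx e^(−γx²) = −2γx·e^(−γx²).
State is unnormalized: ∫|φ|² dx = 0.96478, and ∫φ*·(−ħ² φ'') dx = 4.9935, so ⟨p²⟩ = 4.9935 / 0.96478.
⟨p²⟩ = 5.1758.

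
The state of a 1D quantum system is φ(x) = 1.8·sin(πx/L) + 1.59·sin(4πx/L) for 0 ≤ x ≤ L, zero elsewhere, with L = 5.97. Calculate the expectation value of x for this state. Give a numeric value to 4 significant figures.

⟨x⟩ = ∫ x·|φ|² dx / ∫|φ|² dx (integrals over the domain).
On 0 ≤ x ≤ L (j ≠ l): ∫sin²(jπx/L) dx = L/2, ∫sin(jπx/L)·sin(lπx/L) dx = 0; diagonal moments ∫x·sin²(jπx/L) dx = L²/4, ∫x²·sin²(jπx/L) dx = L³·(1/6 − 1/(4j²π²)); cross terms ∫x·sin(jπx/L)·sin(lπx/L) dx = 0 for j + l even and −4jlL²/(π²(j² − l²)²) for j + l odd, ∫x²·sin(jπx/L)·sin(lπx/L) dx = (−1)^(j+l)·4jlL³/(π²(j² − l²)²); higher powers the same way via product-to-sum and parts.
State is unnormalized: ∫|φ|² dx = 17.218, and ∫φ*·x·φ dx = 49.925, so ⟨x⟩ = 49.925 / 17.218.
⟨x⟩ = 2.8996.

2.900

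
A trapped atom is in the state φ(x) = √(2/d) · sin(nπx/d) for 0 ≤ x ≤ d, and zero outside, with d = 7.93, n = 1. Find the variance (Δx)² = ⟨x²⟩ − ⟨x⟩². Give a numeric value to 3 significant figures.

2.05

Compute ⟨x⟩ and ⟨x²⟩ separately, then (Δx)² = ⟨x²⟩ − ⟨x⟩².
With sin²θ = (1 − cos2θ)/2 on 0 ≤ x ≤ d: ∫sin²(nπx/d) dx = d/2, ∫x·sin²(nπx/d) dx = d²/4, ∫x²·sin²(nπx/d) dx = d³·(1/6 − 1/(4n²π²)); higher powers xᵏ the same way, integrating xᵏ·cos(2nπx/d) by parts.
⟨x⟩ = 3.9650 and ⟨x²⟩ = 17.776.
(Δx)² = 17.776 − (3.9650)² = 2.0546.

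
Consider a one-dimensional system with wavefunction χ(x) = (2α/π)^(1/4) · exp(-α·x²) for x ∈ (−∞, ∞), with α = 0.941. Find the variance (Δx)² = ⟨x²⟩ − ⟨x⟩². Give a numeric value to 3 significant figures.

Compute ⟨x⟩ and ⟨x²⟩ separately, then (Δx)² = ⟨x²⟩ − ⟨x⟩².
Gaussian moments: ∫x^(2j)·e^(−2αx²) dx = (2j−1)!!/(4α)^j · √(π/(2α)), odd powers integrate to 0; here √(π/(2α)) = 1.2920.
⟨x⟩ = 0.0000 and ⟨x²⟩ = 0.26567.
(Δx)² = 0.26567 − (0.0000)² = 0.26567.

0.266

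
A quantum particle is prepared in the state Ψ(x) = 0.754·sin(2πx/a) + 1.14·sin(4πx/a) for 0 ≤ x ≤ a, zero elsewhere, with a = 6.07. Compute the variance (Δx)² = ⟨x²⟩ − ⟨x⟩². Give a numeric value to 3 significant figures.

Compute ⟨x⟩ and ⟨x²⟩ separately, then (Δx)² = ⟨x²⟩ − ⟨x⟩².
On 0 ≤ x ≤ a (j ≠ l): ∫sin²(jπx/a) dx = a/2, ∫sin(jπx/a)·sin(lπx/a) dx = 0; diagonal moments ∫x·sin²(jπx/a) dx = a²/4, ∫x²·sin²(jπx/a) dx = a³·(1/6 − 1/(4j²π²)); cross terms ∫x·sin(jπx/a)·sin(lπx/a) dx = 0 for j + l even and −4jla²/(π²(j² − l²)²) for j + l odd, ∫x²·sin(jπx/a)·sin(lπx/a) dx = (−1)^(j+l)·4jla³/(π²(j² − l²)²); higher powers the same way via product-to-sum and parts.
Normalization: ∫|Ψ|² dx = 5.6697.
⟨x⟩ = 3.0350 and ⟨x²⟩ = 13.585.
(Δx)² = 13.585 − (3.0350)² = 4.3741.

4.37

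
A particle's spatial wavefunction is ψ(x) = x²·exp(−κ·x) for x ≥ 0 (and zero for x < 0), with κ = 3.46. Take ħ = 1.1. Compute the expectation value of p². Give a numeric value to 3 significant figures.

4.83

p² ψ = −ħ² d²ψ/dx²; ⟨p²⟩ = −ħ² ∫ ψ*·ψ'' dx / ∫|ψ|² dx.
Differentiate x²·exp(−κ·x) with the product rule; every integrand then reduces to terms xʲ·e^(−2κx) on [0, ∞), with ∫₀^∞ xʲ·e^(−2κx) dx = j!/(2κ)^(j+1).
State is unnormalized: ∫|ψ|² dx = 0.0015124, and ∫ψ*·(−ħ² ψ'') dx = 0.0073029, so ⟨p²⟩ = 0.0073029 / 0.0015124.
⟨p²⟩ = 4.8285.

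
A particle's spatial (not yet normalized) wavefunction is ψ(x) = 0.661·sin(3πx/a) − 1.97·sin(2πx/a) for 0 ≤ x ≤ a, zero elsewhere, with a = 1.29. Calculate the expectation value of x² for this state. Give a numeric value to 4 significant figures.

0.7301

⟨x²⟩ = ∫ x²·|ψ|² dx / ∫|ψ|² dx (integrals over the domain).
On 0 ≤ x ≤ a (j ≠ l): ∫sin²(jπx/a) dx = a/2, ∫sin(jπx/a)·sin(lπx/a) dx = 0; diagonal moments ∫x·sin²(jπx/a) dx = a²/4, ∫x²·sin²(jπx/a) dx = a³·(1/6 − 1/(4j²π²)); cross terms ∫x·sin(jπx/a)·sin(lπx/a) dx = 0 for j + l even and −4jla²/(π²(j² − l²)²) for j + l odd, ∫x²·sin(jπx/a)·sin(lπx/a) dx = (−1)^(j+l)·4jla³/(π²(j² − l²)²); higher powers the same way via product-to-sum and parts.
State is unnormalized: ∫|ψ|² dx = 2.7850, and ∫ψ*·x²·ψ dx = 2.0332, so ⟨x²⟩ = 2.0332 / 2.7850.
⟨x²⟩ = 0.73007.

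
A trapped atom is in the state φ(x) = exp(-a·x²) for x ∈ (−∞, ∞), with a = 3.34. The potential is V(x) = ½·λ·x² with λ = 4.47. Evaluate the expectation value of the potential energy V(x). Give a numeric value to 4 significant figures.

⟨V⟩ = ∫ V(x)·|φ|² dx / ∫|φ|² dx.
Gaussian moments: ∫x^(2j)·e^(−2ax²) dx = (2j−1)!!/(4a)^j · √(π/(2a)), odd powers integrate to 0; here √(π/(2a)) = 0.68578.
State is unnormalized: ∫|φ|² dx = 0.68578, and ∫φ*·V(x)·φ dx = 0.11472, so ⟨V⟩ = 0.11472 / 0.68578.
⟨V⟩ = 0.16729.

0.1673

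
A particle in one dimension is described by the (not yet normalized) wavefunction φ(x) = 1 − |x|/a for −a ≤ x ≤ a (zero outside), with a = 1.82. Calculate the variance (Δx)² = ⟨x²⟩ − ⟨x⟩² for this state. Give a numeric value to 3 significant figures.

0.331

Compute ⟨x⟩ and ⟨x²⟩ separately, then (Δx)² = ⟨x²⟩ − ⟨x⟩².
φ is even, so ∫ over [−a, a] = 2∫₀ᵃ with φ = 1 − x/a there: ∫₀ᵃ (1 − x/a)² dx = a/3, ∫₀ᵃ x²(1 − x/a)² dx = a³/30, ∫₀ᵃ x⁴(1 − x/a)² dx = a⁵/105.
Normalization: ∫|φ|² dx = 1.2133.
⟨x⟩ = 0.0000 and ⟨x²⟩ = 0.33124.
(Δx)² = 0.33124 − (0.0000)² = 0.33124.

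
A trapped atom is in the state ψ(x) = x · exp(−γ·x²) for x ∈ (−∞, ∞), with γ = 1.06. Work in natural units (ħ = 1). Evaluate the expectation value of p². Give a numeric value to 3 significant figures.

p² ψ = −ħ² d²ψ/dx²; ⟨p²⟩ = −ħ² ∫ ψ*·ψ'' dx / ∫|ψ|² dx.
Expand each integrand as polynomial × e^(−2γx²) and use ∫x^(2j)·e^(−2γx²) dx = (2j−1)!!/(4γ)^j · √(π/(2γ)), odd powers → 0; here √(π/(2γ)) = 1.2173. Differentiate with the product rule, d/dx e^(−γx²) = −2γx·e^(−γx²).
State is unnormalized: ∫|ψ|² dx = 0.28711, and ∫ψ*·(−ħ² ψ'') dx = 0.91299, so ⟨p²⟩ = 0.91299 / 0.28711.
⟨p²⟩ = 3.1800.

3.18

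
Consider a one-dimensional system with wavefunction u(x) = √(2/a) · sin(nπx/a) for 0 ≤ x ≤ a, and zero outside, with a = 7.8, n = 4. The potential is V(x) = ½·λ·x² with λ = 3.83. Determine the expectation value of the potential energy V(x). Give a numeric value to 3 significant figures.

⟨V⟩ = ∫ V(x)·|u|² dx.
With sin²θ = (1 − cos2θ)/2 on 0 ≤ x ≤ a: ∫sin²(nπx/a) dx = a/2, ∫x·sin²(nπx/a) dx = a²/4, ∫x²·sin²(nπx/a) dx = a³·(1/6 − 1/(4n²π²)); higher powers xᵏ the same way, integrating xᵏ·cos(2nπx/a) by parts.
⟨V⟩ = 38.467.

38.5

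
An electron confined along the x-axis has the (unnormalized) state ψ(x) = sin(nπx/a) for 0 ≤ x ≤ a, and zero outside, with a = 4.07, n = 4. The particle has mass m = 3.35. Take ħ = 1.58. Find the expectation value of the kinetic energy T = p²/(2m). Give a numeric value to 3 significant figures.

T = −(ħ²/2m) d²/dx², so ⟨T⟩ = −(ħ²/2m) ∫ ψ*·ψ'' dx / ∫|ψ|² dx; with m = 3.35.
d/dx sin(nπx/a) = (nπ/a)·cos(nπx/a) and d²/dx² sin(nπx/a) = −(nπ/a)²·sin(nπx/a); on 0 ≤ x ≤ a, ∫sin²(nπx/a) dx = a/2 and ∫sin(nπx/a)·cos(nπx/a) dx = 0.
State is unnormalized: ∫|ψ|² dx = 2.0350, and ∫ψ*·(−ħ²/2m · ψ'') dx = 7.2283, so ⟨T⟩ = 7.2283 / 2.0350.
⟨T⟩ = 3.5520.

3.55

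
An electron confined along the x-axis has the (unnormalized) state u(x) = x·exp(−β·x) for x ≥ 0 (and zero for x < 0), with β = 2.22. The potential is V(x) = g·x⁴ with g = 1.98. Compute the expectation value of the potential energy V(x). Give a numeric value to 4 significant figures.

1.834

⟨V⟩ = ∫ V(x)·|u|² dx / ∫|u|² dx.
Every integrand reduces to terms xʲ·e^(−2βx) on [0, ∞); use ∫₀^∞ xʲ·e^(−2βx) dx = j!/(2β)^(j+1).
State is unnormalized: ∫|u|² dx = 0.022850, and ∫u*·V(x)·u dx = 0.041910, so ⟨V⟩ = 0.041910 / 0.022850.
⟨V⟩ = 1.8342.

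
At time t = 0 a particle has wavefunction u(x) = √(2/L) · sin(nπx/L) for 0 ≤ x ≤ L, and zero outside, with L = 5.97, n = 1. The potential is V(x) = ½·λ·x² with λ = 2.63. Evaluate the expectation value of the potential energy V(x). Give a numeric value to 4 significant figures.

⟨V⟩ = ∫ V(x)·|u|² dx.
With sin²θ = (1 − cos2θ)/2 on 0 ≤ x ≤ L: ∫sin²(nπx/L) dx = L/2, ∫x·sin²(nπx/L) dx = L²/4, ∫x²·sin²(nπx/L) dx = L³·(1/6 − 1/(4n²π²)); higher powers xᵏ the same way, integrating xᵏ·cos(2nπx/L) by parts.
⟨V⟩ = 13.248.

13.25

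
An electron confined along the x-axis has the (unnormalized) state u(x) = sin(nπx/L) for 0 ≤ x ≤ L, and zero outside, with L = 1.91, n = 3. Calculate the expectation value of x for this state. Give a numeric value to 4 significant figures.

⟨x⟩ = ∫ x·|u|² dx / ∫|u|² dx (integrals over the domain).
With sin²θ = (1 − cos2θ)/2 on 0 ≤ x ≤ L: ∫sin²(nπx/L) dx = L/2, ∫x·sin²(nπx/L) dx = L²/4, ∫x²·sin²(nπx/L) dx = L³·(1/6 − 1/(4n²π²)); higher powers xᵏ the same way, integrating xᵏ·cos(2nπx/L) by parts.
State is unnormalized: ∫|u|² dx = 0.95500, and ∫u*·x·u dx = 0.91203, so ⟨x⟩ = 0.91203 / 0.95500.
⟨x⟩ = 0.95500.

0.9550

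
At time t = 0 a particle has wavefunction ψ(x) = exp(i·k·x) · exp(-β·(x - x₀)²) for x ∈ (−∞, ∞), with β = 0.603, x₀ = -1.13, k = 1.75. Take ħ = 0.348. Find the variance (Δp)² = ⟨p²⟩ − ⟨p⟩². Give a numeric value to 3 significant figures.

Compute ⟨p⟩ and ⟨p²⟩ separately; (Δp)² = ⟨p²⟩ − ⟨p⟩².
Gaussian moments (u = x − x₀): ∫u^(2j)·e^(−2βu²) du = (2j−1)!!/(4β)^j · √(π/(2β)), odd powers integrate to 0; here √(π/(2β)) = 1.6140. Derivatives: ψ′ = (ik − 2βu)·ψ, ψ″ = ((ik − 2βu)² − 2β)·ψ; the odd-in-u pieces drop out.
Normalization: ∫|ψ|² dx = 1.6140.
⟨p⟩ = 0.60900 and ⟨p²⟩ = 0.44391.
(Δp)² = 0.44391 − (0.60900)² = 0.073026.

0.0730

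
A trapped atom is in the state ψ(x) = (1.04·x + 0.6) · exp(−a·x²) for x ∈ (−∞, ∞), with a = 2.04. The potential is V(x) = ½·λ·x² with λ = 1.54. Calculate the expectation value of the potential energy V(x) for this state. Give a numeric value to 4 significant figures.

⟨V⟩ = ∫ V(x)·|ψ|² dx / ∫|ψ|² dx.
Expand each integrand as polynomial × e^(−2ax²) and use ∫x^(2j)·e^(−2ax²) dx = (2j−1)!!/(4a)^j · √(π/(2a)), odd powers → 0; here √(π/(2a)) = 0.87750.
State is unnormalized: ∫|ψ|² dx = 0.43221, and ∫ψ*·V(x)·ψ dx = 0.062735, so ⟨V⟩ = 0.062735 / 0.43221.
⟨V⟩ = 0.14515.

0.1452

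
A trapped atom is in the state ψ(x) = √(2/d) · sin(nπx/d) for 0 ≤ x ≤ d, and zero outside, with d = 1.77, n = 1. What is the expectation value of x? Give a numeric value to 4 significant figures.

⟨x⟩ = ∫ x·|ψ|² dx (integrals over the domain).
With sin²θ = (1 − cos2θ)/2 on 0 ≤ x ≤ d: ∫sin²(nπx/d) dx = d/2, ∫x·sin²(nπx/d) dx = d²/4, ∫x²·sin²(nπx/d) dx = d³·(1/6 − 1/(4n²π²)); higher powers xᵏ the same way, integrating xᵏ·cos(2nπx/d) by parts.
⟨x⟩ = 0.88500.

0.8850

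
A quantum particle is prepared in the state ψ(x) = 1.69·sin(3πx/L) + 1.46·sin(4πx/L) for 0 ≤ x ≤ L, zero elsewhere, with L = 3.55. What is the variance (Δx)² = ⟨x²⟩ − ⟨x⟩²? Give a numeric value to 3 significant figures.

0.506

Compute ⟨x⟩ and ⟨x²⟩ separately, then (Δx)² = ⟨x²⟩ − ⟨x⟩².
On 0 ≤ x ≤ L (j ≠ l): ∫sin²(jπx/L) dx = L/2, ∫sin(jπx/L)·sin(lπx/L) dx = 0; diagonal moments ∫x·sin²(jπx/L) dx = L²/4, ∫x²·sin²(jπx/L) dx = L³·(1/6 − 1/(4j²π²)); cross terms ∫x·sin(jπx/L)·sin(lπx/L) dx = 0 for j + l even and −4jlL²/(π²(j² − l²)²) for j + l odd, ∫x²·sin(jπx/L)·sin(lπx/L) dx = (−1)^(j+l)·4jlL³/(π²(j² − l²)²); higher powers the same way via product-to-sum and parts.
Normalization: ∫|ψ|² dx = 8.8532.
⟨x⟩ = 1.0778 and ⟨x²⟩ = 1.6680.
(Δx)² = 1.6680 − (1.0778)² = 0.50641.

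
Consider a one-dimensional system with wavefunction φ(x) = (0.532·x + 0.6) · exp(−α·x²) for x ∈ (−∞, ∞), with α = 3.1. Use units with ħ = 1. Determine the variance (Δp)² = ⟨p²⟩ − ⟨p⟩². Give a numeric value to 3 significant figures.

Compute ⟨p⟩ and ⟨p²⟩ separately; (Δp)² = ⟨p²⟩ − ⟨p⟩².
Expand each integrand as polynomial × e^(−2αx²) and use ∫x^(2j)·e^(−2αx²) dx = (2j−1)!!/(4α)^j · √(π/(2α)), odd powers → 0; here √(π/(2α)) = 0.71183. Differentiate with the product rule, d/dx e^(−αx²) = −2αx·e^(−αx²).
Normalization: ∫|φ|² dx = 0.27251.
⟨p⟩ = 0.0000 and ⟨p²⟩ = 3.4697.
(Δp)² = 3.4697 − (0.0000)² = 3.4697.

3.47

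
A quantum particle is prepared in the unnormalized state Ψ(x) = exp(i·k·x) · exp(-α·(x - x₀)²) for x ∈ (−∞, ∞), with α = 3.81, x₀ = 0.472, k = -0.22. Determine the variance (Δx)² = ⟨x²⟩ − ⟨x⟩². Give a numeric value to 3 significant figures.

0.0656

Compute ⟨x⟩ and ⟨x²⟩ separately, then (Δx)² = ⟨x²⟩ − ⟨x⟩².
Gaussian moments (u = x − x₀): ∫u^(2j)·e^(−2αu²) du = (2j−1)!!/(4α)^j · √(π/(2α)), odd powers integrate to 0; here √(π/(2α)) = 0.64209.
Normalization: ∫|Ψ|² dx = 0.64209.
⟨x⟩ = 0.47200 and ⟨x²⟩ = 0.28840.
(Δx)² = 0.28840 − (0.47200)² = 0.065617.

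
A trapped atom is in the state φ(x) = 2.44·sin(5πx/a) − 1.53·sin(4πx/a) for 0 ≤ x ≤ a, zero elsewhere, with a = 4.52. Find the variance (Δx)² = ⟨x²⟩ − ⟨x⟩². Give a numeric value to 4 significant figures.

0.9914

Compute ⟨x⟩ and ⟨x²⟩ separately, then (Δx)² = ⟨x²⟩ − ⟨x⟩².
On 0 ≤ x ≤ a (j ≠ l): ∫sin²(jπx/a) dx = a/2, ∫sin(jπx/a)·sin(lπx/a) dx = 0; diagonal moments ∫x·sin²(jπx/a) dx = a²/4, ∫x²·sin²(jπx/a) dx = a³·(1/6 − 1/(4j²π²)); cross terms ∫x·sin(jπx/a)·sin(lπx/a) dx = 0 for j + l even and −4jla²/(π²(j² − l²)²) for j + l odd, ∫x²·sin(jπx/a)·sin(lπx/a) dx = (−1)^(j+l)·4jla³/(π²(j² − l²)²); higher powers the same way via product-to-sum and parts.
Normalization: ∫|φ|² dx = 18.746.
⟨x⟩ = 3.0743 and ⟨x²⟩ = 10.443.
(Δx)² = 10.443 − (3.0743)² = 0.99144.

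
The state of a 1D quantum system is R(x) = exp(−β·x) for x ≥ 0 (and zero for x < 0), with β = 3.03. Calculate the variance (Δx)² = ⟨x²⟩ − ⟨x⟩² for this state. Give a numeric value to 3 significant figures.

Compute ⟨x⟩ and ⟨x²⟩ separately, then (Δx)² = ⟨x²⟩ − ⟨x⟩².
Every integrand reduces to terms xʲ·e^(−2βx) on [0, ∞); use ∫₀^∞ xʲ·e^(−2βx) dx = j!/(2β)^(j+1).
Normalization: ∫|R|² dx = 0.16502.
⟨x⟩ = 0.16502 and ⟨x²⟩ = 0.054461.
(Δx)² = 0.054461 − (0.16502)² = 0.027230.

0.0272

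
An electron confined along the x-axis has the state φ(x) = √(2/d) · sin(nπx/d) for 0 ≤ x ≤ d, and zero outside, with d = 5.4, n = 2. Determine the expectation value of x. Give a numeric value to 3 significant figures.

2.70

⟨x⟩ = ∫ x·|φ|² dx (integrals over the domain).
With sin²θ = (1 − cos2θ)/2 on 0 ≤ x ≤ d: ∫sin²(nπx/d) dx = d/2, ∫x·sin²(nπx/d) dx = d²/4, ∫x²·sin²(nπx/d) dx = d³·(1/6 − 1/(4n²π²)); higher powers xᵏ the same way, integrating xᵏ·cos(2nπx/d) by parts.
⟨x⟩ = 2.7000.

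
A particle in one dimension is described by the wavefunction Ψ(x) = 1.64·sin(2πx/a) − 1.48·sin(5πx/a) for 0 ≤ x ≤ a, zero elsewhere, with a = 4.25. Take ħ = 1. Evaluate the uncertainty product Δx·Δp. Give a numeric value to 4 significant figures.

Δx = √(⟨x²⟩−⟨x⟩²), Δp = √(⟨p²⟩−⟨p⟩²).
On 0 ≤ x ≤ a (j ≠ l): ∫sin²(jπx/a) dx = a/2, ∫sin(jπx/a)·sin(lπx/a) dx = 0; diagonal moments ∫x·sin²(jπx/a) dx = a²/4, ∫x²·sin²(jπx/a) dx = a³·(1/6 − 1/(4j²π²)); cross terms ∫x·sin(jπx/a)·sin(lπx/a) dx = 0 for j + l even and −4jla²/(π²(j² − l²)²) for j + l odd, ∫x²·sin(jπx/a)·sin(lπx/a) dx = (−1)^(j+l)·4jla³/(π²(j² − l²)²); higher powers the same way via product-to-sum and parts. d²/dx² sin(jπx/a) = −(jπ/a)²·sin(jπx/a); on 0 ≤ x ≤ a, ∫sin²(jπx/a) dx = a/2 and ∫sin(jπx/a)·sin(lπx/a) dx = 0 for j ≠ l, so only diagonal terms survive in ∫|Ψ|² and ∫Ψ·Ψ″; ∫Ψ·Ψ′ dx = [Ψ²/2] between the walls = 0.
Normalization: ∫|Ψ|² dx = 10.370.
⟨x⟩ = 2.2027, ⟨x²⟩ = 6.2086 ⇒ Δx = 1.1648.
⟨p⟩ = 0.0000, ⟨p²⟩ = 7.3361 ⇒ Δp = 2.7085.
Δx·Δp = 3.1548.

3.155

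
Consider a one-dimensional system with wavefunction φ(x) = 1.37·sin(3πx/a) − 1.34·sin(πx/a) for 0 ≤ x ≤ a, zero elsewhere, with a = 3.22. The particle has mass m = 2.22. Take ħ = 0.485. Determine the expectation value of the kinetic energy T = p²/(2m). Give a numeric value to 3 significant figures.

T = −(ħ²/2m) d²/dx², so ⟨T⟩ = −(ħ²/2m) ∫ φ*·φ'' dx / ∫|φ|² dx; with m = 2.22.
d²/dx² sin(jπx/a) = −(jπ/a)²·sin(jπx/a); on 0 ≤ x ≤ a, ∫sin²(jπx/a) dx = a/2 and ∫sin(jπx/a)·sin(lπx/a) dx = 0 for j ≠ l, so only diagonal terms survive in ∫|φ|² and ∫φ·φ″; ∫φ·φ′ dx = [φ²/2] between the walls = 0.
State is unnormalized: ∫|φ|² dx = 5.9127, and ∫φ*·(−ħ²/2m · φ'') dx = 1.5173, so ⟨T⟩ = 1.5173 / 5.9127.
⟨T⟩ = 0.25662.

0.257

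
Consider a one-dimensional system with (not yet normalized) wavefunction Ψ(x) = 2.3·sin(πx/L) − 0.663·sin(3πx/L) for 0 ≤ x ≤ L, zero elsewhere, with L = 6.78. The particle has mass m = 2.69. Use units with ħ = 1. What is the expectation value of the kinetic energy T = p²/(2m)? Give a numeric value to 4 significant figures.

0.06440

T = −(ħ²/2m) d²/dx², so ⟨T⟩ = −(ħ²/2m) ∫ Ψ*·Ψ'' dx / ∫|Ψ|² dx; with m = 2.69.
d²/dx² sin(jπx/L) = −(jπ/L)²·sin(jπx/L); on 0 ≤ x ≤ L, ∫sin²(jπx/L) dx = L/2 and ∫sin(jπx/L)·sin(lπx/L) dx = 0 for j ≠ l, so only diagonal terms survive in ∫|Ψ|² and ∫Ψ·Ψ″; ∫Ψ·Ψ′ dx = [Ψ²/2] between the walls = 0.
State is unnormalized: ∫|Ψ|² dx = 19.423, and ∫Ψ*·(−ħ²/2m · Ψ'') dx = 1.2509, so ⟨T⟩ = 1.2509 / 19.423.
⟨T⟩ = 0.064401.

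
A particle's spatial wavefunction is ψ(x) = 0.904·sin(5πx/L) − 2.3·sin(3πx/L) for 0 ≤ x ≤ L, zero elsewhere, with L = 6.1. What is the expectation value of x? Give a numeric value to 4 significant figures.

3.050

⟨x⟩ = ∫ x·|ψ|² dx / ∫|ψ|² dx (integrals over the domain).
On 0 ≤ x ≤ L (j ≠ l): ∫sin²(jπx/L) dx = L/2, ∫sin(jπx/L)·sin(lπx/L) dx = 0; diagonal moments ∫x·sin²(jπx/L) dx = L²/4, ∫x²·sin²(jπx/L) dx = L³·(1/6 − 1/(4j²π²)); cross terms ∫x·sin(jπx/L)·sin(lπx/L) dx = 0 for j + l even and −4jlL²/(π²(j² − l²)²) for j + l odd, ∫x²·sin(jπx/L)·sin(lπx/L) dx = (−1)^(j+l)·4jlL³/(π²(j² − l²)²); higher powers the same way via product-to-sum and parts.
State is unnormalized: ∫|ψ|² dx = 18.627, and ∫ψ*·x·ψ dx = 56.812, so ⟨x⟩ = 56.812 / 18.627.
⟨x⟩ = 3.0500.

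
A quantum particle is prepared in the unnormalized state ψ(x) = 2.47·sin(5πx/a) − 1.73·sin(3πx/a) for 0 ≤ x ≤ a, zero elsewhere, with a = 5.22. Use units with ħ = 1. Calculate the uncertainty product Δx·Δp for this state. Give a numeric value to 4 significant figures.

Δx = √(⟨x²⟩−⟨x⟩²), Δp = √(⟨p²⟩−⟨p⟩²).
On 0 ≤ x ≤ a (j ≠ l): ∫sin²(jπx/a) dx = a/2, ∫sin(jπx/a)·sin(lπx/a) dx = 0; diagonal moments ∫x·sin²(jπx/a) dx = a²/4, ∫x²·sin²(jπx/a) dx = a³·(1/6 − 1/(4j²π²)); cross terms ∫x·sin(jπx/a)·sin(lπx/a) dx = 0 for j + l even and −4jla²/(π²(j² − l²)²) for j + l odd, ∫x²·sin(jπx/a)·sin(lπx/a) dx = (−1)^(j+l)·4jla³/(π²(j² − l²)²); higher powers the same way via product-to-sum and parts. d²/dx² sin(jπx/a) = −(jπ/a)²·sin(jπx/a); on 0 ≤ x ≤ a, ∫sin²(jπx/a) dx = a/2 and ∫sin(jπx/a)·sin(lπx/a) dx = 0 for j ≠ l, so only diagonal terms survive in ∫|ψ|² and ∫ψ·ψ″; ∫ψ·ψ′ dx = [ψ²/2] between the walls = 0.
Normalization: ∫|ψ|² dx = 23.735.
⟨x⟩ = 2.6100, ⟨x²⟩ = 7.7791 ⇒ Δx = 0.98334.
⟨p⟩ = 0.0000, ⟨p²⟩ = 7.1479 ⇒ Δp = 2.6736.
Δx·Δp = 2.6290.

2.629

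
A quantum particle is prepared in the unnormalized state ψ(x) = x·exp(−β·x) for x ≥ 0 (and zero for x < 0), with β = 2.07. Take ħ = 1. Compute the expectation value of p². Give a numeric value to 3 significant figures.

p² ψ = −ħ² d²ψ/dx²; ⟨p²⟩ = −ħ² ∫ ψ*·ψ'' dx / ∫|ψ|² dx.
Differentiate x·exp(−β·x) with the product rule; every integrand then reduces to terms xʲ·e^(−2βx) on [0, ∞), with ∫₀^∞ xʲ·e^(−2βx) dx = j!/(2β)^(j+1).
State is unnormalized: ∫|ψ|² dx = 0.028186, and ∫ψ*·(−ħ² ψ'') dx = 0.12077, so ⟨p²⟩ = 0.12077 / 0.028186.
⟨p²⟩ = 4.2849.

4.28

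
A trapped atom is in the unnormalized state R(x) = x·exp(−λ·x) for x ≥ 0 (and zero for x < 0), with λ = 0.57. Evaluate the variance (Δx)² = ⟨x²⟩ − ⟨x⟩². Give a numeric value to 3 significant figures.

2.31

Compute ⟨x⟩ and ⟨x²⟩ separately, then (Δx)² = ⟨x²⟩ − ⟨x⟩².
Every integrand reduces to terms xʲ·e^(−2λx) on [0, ∞); use ∫₀^∞ xʲ·e^(−2λx) dx = j!/(2λ)^(j+1).
Normalization: ∫|R|² dx = 1.3499.
⟨x⟩ = 2.6316 and ⟨x²⟩ = 9.2336.
(Δx)² = 9.2336 − (2.6316)² = 2.3084.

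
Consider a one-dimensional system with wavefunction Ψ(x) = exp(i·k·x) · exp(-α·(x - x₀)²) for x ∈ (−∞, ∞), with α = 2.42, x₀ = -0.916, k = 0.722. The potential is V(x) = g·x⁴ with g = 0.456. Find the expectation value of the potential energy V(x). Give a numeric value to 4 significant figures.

⟨V⟩ = ∫ V(x)·|Ψ|² dx / ∫|Ψ|² dx.
Gaussian moments (u = x − x₀): ∫u^(2j)·e^(−2αu²) du = (2j−1)!!/(4α)^j · √(π/(2α)), odd powers integrate to 0; here √(π/(2α)) = 0.80566.
State is unnormalized: ∫|Ψ|² dx = 0.80566, and ∫Ψ*·V(x)·Ψ dx = 0.46147, so ⟨V⟩ = 0.46147 / 0.80566.
⟨V⟩ = 0.57278.

0.5728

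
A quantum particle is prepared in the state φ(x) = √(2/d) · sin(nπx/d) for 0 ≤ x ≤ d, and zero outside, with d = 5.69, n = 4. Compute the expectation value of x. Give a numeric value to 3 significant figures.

⟨x⟩ = ∫ x·|φ|² dx (integrals over the domain).
With sin²θ = (1 − cos2θ)/2 on 0 ≤ x ≤ d: ∫sin²(nπx/d) dx = d/2, ∫x·sin²(nπx/d) dx = d²/4, ∫x²·sin²(nπx/d) dx = d³·(1/6 − 1/(4n²π²)); higher powers xᵏ the same way, integrating xᵏ·cos(2nπx/d) by parts.
⟨x⟩ = 2.8450.

2.85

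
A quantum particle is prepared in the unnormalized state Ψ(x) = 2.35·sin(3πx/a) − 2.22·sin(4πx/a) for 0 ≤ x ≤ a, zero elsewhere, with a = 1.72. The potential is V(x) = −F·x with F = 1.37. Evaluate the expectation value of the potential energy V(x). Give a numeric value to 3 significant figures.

⟨V⟩ = ∫ V(x)·|Ψ|² dx / ∫|Ψ|² dx.
On 0 ≤ x ≤ a (j ≠ l): ∫sin²(jπx/a) dx = a/2, ∫sin(jπx/a)·sin(lπx/a) dx = 0; diagonal moments ∫x·sin²(jπx/a) dx = a²/4, ∫x²·sin²(jπx/a) dx = a³·(1/6 − 1/(4j²π²)); cross terms ∫x·sin(jπx/a)·sin(lπx/a) dx = 0 for j + l even and −4jla²/(π²(j² − l²)²) for j + l odd, ∫x²·sin(jπx/a)·sin(lπx/a) dx = (−1)^(j+l)·4jla³/(π²(j² − l²)²); higher powers the same way via product-to-sum and parts.
State is unnormalized: ∫|Ψ|² dx = 8.9878, and ∫Ψ*·V(x)·Ψ dx = -14.787, so ⟨V⟩ = -14.787 / 8.9878.
⟨V⟩ = -1.6452.

-1.65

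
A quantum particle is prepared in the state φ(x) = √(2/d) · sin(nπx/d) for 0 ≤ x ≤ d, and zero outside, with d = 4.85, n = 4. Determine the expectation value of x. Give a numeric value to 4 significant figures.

⟨x⟩ = ∫ x·|φ|² dx (integrals over the domain).
With sin²θ = (1 − cos2θ)/2 on 0 ≤ x ≤ d: ∫sin²(nπx/d) dx = d/2, ∫x·sin²(nπx/d) dx = d²/4, ∫x²·sin²(nπx/d) dx = d³·(1/6 − 1/(4n²π²)); higher powers xᵏ the same way, integrating xᵏ·cos(2nπx/d) by parts.
⟨x⟩ = 2.4250.

2.425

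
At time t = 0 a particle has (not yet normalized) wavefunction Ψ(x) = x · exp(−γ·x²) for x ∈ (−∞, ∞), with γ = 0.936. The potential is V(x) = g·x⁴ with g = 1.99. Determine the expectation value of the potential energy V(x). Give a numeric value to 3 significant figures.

⟨V⟩ = ∫ V(x)·|Ψ|² dx / ∫|Ψ|² dx.
Expand each integrand as polynomial × e^(−2γx²) and use ∫x^(2j)·e^(−2γx²) dx = (2j−1)!!/(4γ)^j · √(π/(2γ)), odd powers → 0; here √(π/(2γ)) = 1.2955.
State is unnormalized: ∫|Ψ|² dx = 0.34601, and ∫Ψ*·V(x)·Ψ dx = 0.73682, so ⟨V⟩ = 0.73682 / 0.34601.
⟨V⟩ = 2.1295.

2.13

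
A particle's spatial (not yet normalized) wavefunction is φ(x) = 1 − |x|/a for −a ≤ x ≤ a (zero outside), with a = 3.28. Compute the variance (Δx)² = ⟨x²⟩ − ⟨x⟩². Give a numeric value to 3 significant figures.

Compute ⟨x⟩ and ⟨x²⟩ separately, then (Δx)² = ⟨x²⟩ − ⟨x⟩².
φ is even, so ∫ over [−a, a] = 2∫₀ᵃ with φ = 1 − x/a there: ∫₀ᵃ (1 − x/a)² dx = a/3, ∫₀ᵃ x²(1 − x/a)² dx = a³/30, ∫₀ᵃ x⁴(1 − x/a)² dx = a⁵/105.
Normalization: ∫|φ|² dx = 2.1867.
⟨x⟩ = 0.0000 and ⟨x²⟩ = 1.0758.
(Δx)² = 1.0758 − (0.0000)² = 1.0758.

1.08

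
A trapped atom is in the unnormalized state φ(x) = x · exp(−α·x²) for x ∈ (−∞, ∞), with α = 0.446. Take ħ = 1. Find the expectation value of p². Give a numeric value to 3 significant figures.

1.34

p² φ = −ħ² d²φ/dx²; ⟨p²⟩ = −ħ² ∫ φ*·φ'' dx / ∫|φ|² dx.
Expand each integrand as polynomial × e^(−2αx²) and use ∫x^(2j)·e^(−2αx²) dx = (2j−1)!!/(4α)^j · √(π/(2α)), odd powers → 0; here √(π/(2α)) = 1.8767. Differentiate with the product rule, d/dx e^(−αx²) = −2αx·e^(−αx²).
State is unnormalized: ∫|φ|² dx = 1.0520, and ∫φ*·(−ħ² φ'') dx = 1.4075, so ⟨p²⟩ = 1.4075 / 1.0520.
⟨p²⟩ = 1.3380.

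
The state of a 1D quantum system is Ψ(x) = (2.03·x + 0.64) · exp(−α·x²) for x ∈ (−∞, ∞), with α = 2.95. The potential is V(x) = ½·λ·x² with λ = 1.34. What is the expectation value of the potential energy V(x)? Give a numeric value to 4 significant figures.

0.1090

⟨V⟩ = ∫ V(x)·|Ψ|² dx / ∫|Ψ|² dx.
Expand each integrand as polynomial × e^(−2αx²) and use ∫x^(2j)·e^(−2αx²) dx = (2j−1)!!/(4α)^j · √(π/(2α)), odd powers → 0; here √(π/(2α)) = 0.72971.
State is unnormalized: ∫|Ψ|² dx = 0.55372, and ∫Ψ*·V(x)·Ψ dx = 0.060379, so ⟨V⟩ = 0.060379 / 0.55372.
⟨V⟩ = 0.10904.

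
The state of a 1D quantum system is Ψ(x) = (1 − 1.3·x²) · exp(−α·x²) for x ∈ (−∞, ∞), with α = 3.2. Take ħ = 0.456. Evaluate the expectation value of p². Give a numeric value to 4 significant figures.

1.025

p² Ψ = −ħ² d²Ψ/dx²; ⟨p²⟩ = −ħ² ∫ Ψ*·Ψ'' dx / ∫|Ψ|² dx.
Expand each integrand as polynomial × e^(−2αx²) and use ∫x^(2j)·e^(−2αx²) dx = (2j−1)!!/(4α)^j · √(π/(2α)), odd powers → 0; here √(π/(2α)) = 0.70062. Differentiate with the product rule, d/dx e^(−αx²) = −2αx·e^(−αx²).
State is unnormalized: ∫|Ψ|² dx = 0.57999, and ∫Ψ*·(−ħ² Ψ'') dx = 0.59455, so ⟨p²⟩ = 0.59455 / 0.57999.
⟨p²⟩ = 1.0251.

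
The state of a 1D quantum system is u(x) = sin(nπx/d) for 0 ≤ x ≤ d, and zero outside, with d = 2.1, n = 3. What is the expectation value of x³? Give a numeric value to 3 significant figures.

⟨x³⟩ = ∫ x³·|u|² dx / ∫|u|² dx (integrals over the domain).
With sin²θ = (1 − cos2θ)/2 on 0 ≤ x ≤ d: ∫sin²(nπx/d) dx = d/2, ∫x·sin²(nπx/d) dx = d²/4, ∫x²·sin²(nπx/d) dx = d³·(1/6 − 1/(4n²π²)); higher powers xᵏ the same way, integrating xᵏ·cos(2nπx/d) by parts.
State is unnormalized: ∫|u|² dx = 1.0500, and ∫u*·x³·u dx = 2.3489, so ⟨x³⟩ = 2.3489 / 1.0500.
⟨x³⟩ = 2.2371.

2.24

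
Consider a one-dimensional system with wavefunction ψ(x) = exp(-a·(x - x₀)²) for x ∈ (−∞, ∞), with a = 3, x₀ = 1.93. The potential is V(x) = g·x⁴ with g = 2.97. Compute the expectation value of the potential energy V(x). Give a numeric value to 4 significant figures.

46.80

⟨V⟩ = ∫ V(x)·|ψ|² dx / ∫|ψ|² dx.
Gaussian moments (u = x − x₀): ∫u^(2j)·e^(−2au²) du = (2j−1)!!/(4a)^j · √(π/(2a)), odd powers integrate to 0; here √(π/(2a)) = 0.72360.
State is unnormalized: ∫|ψ|² dx = 0.72360, and ∫ψ*·V(x)·ψ dx = 33.866, so ⟨V⟩ = 33.866 / 0.72360.
⟨V⟩ = 46.802.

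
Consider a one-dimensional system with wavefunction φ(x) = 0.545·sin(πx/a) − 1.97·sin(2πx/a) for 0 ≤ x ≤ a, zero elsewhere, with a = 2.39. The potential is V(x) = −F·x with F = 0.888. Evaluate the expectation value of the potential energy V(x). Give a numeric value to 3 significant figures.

-1.26

⟨V⟩ = ∫ V(x)·|φ|² dx / ∫|φ|² dx.
On 0 ≤ x ≤ a (j ≠ l): ∫sin²(jπx/a) dx = a/2, ∫sin(jπx/a)·sin(lπx/a) dx = 0; diagonal moments ∫x·sin²(jπx/a) dx = a²/4, ∫x²·sin²(jπx/a) dx = a³·(1/6 − 1/(4j²π²)); cross terms ∫x·sin(jπx/a)·sin(lπx/a) dx = 0 for j + l even and −4jla²/(π²(j² − l²)²) for j + l odd, ∫x²·sin(jπx/a)·sin(lπx/a) dx = (−1)^(j+l)·4jla³/(π²(j² − l²)²); higher powers the same way via product-to-sum and parts.
State is unnormalized: ∫|φ|² dx = 4.9926, and ∫φ*·V(x)·φ dx = -6.2789, so ⟨V⟩ = -6.2789 / 4.9926.
⟨V⟩ = -1.2576.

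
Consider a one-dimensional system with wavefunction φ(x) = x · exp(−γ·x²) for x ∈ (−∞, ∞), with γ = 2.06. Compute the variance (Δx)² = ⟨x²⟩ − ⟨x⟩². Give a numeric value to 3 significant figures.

Compute ⟨x⟩ and ⟨x²⟩ separately, then (Δx)² = ⟨x²⟩ − ⟨x⟩².
Expand each integrand as polynomial × e^(−2γx²) and use ∫x^(2j)·e^(−2γx²) dx = (2j−1)!!/(4γ)^j · √(π/(2γ)), odd powers → 0; here √(π/(2γ)) = 0.87323.
Normalization: ∫|φ|² dx = 0.10597.
⟨x⟩ = 0.0000 and ⟨x²⟩ = 0.36408.
(Δx)² = 0.36408 − (0.0000)² = 0.36408.

0.364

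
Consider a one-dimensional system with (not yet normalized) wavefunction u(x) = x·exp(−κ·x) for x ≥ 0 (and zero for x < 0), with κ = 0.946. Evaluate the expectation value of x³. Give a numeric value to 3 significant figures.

8.86

⟨x³⟩ = ∫ x³·|u|² dx / ∫|u|² dx (integrals over the domain).
Every integrand reduces to terms xʲ·e^(−2κx) on [0, ∞); use ∫₀^∞ xʲ·e^(−2κx) dx = j!/(2κ)^(j+1).
State is unnormalized: ∫|u|² dx = 0.29530, and ∫u*·x³·u dx = 2.6161, so ⟨x³⟩ = 2.6161 / 0.29530.
⟨x³⟩ = 8.8591.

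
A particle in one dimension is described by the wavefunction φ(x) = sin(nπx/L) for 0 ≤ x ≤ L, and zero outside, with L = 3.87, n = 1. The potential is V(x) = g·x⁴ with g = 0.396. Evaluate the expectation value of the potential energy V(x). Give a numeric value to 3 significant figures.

10.1

⟨V⟩ = ∫ V(x)·|φ|² dx / ∫|φ|² dx.
With sin²θ = (1 − cos2θ)/2 on 0 ≤ x ≤ L: ∫sin²(nπx/L) dx = L/2, ∫x·sin²(nπx/L) dx = L²/4, ∫x²·sin²(nπx/L) dx = L³·(1/6 − 1/(4n²π²)); higher powers xᵏ the same way, integrating xᵏ·cos(2nπx/L) by parts.
State is unnormalized: ∫|φ|² dx = 1.9350, and ∫φ*·V(x)·φ dx = 19.607, so ⟨V⟩ = 19.607 / 1.9350.
⟨V⟩ = 10.133.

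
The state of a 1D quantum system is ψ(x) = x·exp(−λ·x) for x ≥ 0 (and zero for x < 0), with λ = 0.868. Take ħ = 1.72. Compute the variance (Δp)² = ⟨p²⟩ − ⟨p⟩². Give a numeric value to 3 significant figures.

2.23

Compute ⟨p⟩ and ⟨p²⟩ separately; (Δp)² = ⟨p²⟩ − ⟨p⟩².
Differentiate x·exp(−λ·x) with the product rule; every integrand then reduces to terms xʲ·e^(−2λx) on [0, ∞), with ∫₀^∞ xʲ·e^(−2λx) dx = j!/(2λ)^(j+1).
Normalization: ∫|ψ|² dx = 0.38228.
⟨p⟩ = 0.0000 and ⟨p²⟩ = 2.2289.
(Δp)² = 2.2289 − (0.0000)² = 2.2289.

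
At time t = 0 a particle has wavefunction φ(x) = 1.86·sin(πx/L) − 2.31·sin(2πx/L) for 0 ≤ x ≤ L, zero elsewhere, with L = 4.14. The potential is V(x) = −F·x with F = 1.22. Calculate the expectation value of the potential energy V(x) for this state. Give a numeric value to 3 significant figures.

-3.41

⟨V⟩ = ∫ V(x)·|φ|² dx / ∫|φ|² dx.
On 0 ≤ x ≤ L (j ≠ l): ∫sin²(jπx/L) dx = L/2, ∫sin(jπx/L)·sin(lπx/L) dx = 0; diagonal moments ∫x·sin²(jπx/L) dx = L²/4, ∫x²·sin²(jπx/L) dx = L³·(1/6 − 1/(4j²π²)); cross terms ∫x·sin(jπx/L)·sin(lπx/L) dx = 0 for j + l even and −4jlL²/(π²(j² − l²)²) for j + l odd, ∫x²·sin(jπx/L)·sin(lπx/L) dx = (−1)^(j+l)·4jlL³/(π²(j² − l²)²); higher powers the same way via product-to-sum and parts.
State is unnormalized: ∫|φ|² dx = 18.207, and ∫φ*·V(x)·φ dx = -62.163, so ⟨V⟩ = -62.163 / 18.207.
⟨V⟩ = -3.4142.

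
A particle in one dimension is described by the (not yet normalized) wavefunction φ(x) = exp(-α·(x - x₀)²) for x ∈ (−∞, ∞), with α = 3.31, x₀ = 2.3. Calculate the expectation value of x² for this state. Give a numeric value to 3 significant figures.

5.37

⟨x²⟩ = ∫ x²·|φ|² dx / ∫|φ|² dx (integrals over the domain).
Gaussian moments (u = x − x₀): ∫u^(2j)·e^(−2αu²) du = (2j−1)!!/(4α)^j · √(π/(2α)), odd powers integrate to 0; here √(π/(2α)) = 0.68888.
State is unnormalized: ∫|φ|² dx = 0.68888, and ∫φ*·x²·φ dx = 3.6962, so ⟨x²⟩ = 3.6962 / 0.68888.
⟨x²⟩ = 5.3655.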